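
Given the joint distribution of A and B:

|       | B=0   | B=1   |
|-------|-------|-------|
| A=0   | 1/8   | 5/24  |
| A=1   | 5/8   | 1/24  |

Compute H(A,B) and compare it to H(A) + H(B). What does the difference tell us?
Marginal P(A) (row sums):
  P(A=0) = 1/8 + 5/24 = 1/3
  P(A=1) = 5/8 + 1/24 = 2/3
Marginal P(B) (column sums):
  P(B=0) = 1/8 + 5/8 = 3/4
  P(B=1) = 5/24 + 1/24 = 1/4

H(A,B) = -[(1/8)·log₂(1/8) + (5/24)·log₂(5/24) + (5/8)·log₂(5/8) + (1/24)·log₂(1/24)]
  = 0.3750 + 0.4715 + 0.4238 + 0.1910
  = 1.4613 bits
H(A) = -[(1/3)·log₂(1/3) + (2/3)·log₂(2/3)]
  = 0.5283 + 0.3900
  = 0.9183 bits
H(B) = -[(3/4)·log₂(3/4) + (1/4)·log₂(1/4)]
  = 0.3113 + 0.5000
  = 0.8113 bits

H(A) + H(B) = 0.9183 + 0.8113 = 1.7296 bits
Difference: H(A) + H(B) - H(A,B) = 1.7296 - 1.4613 = 0.2683 bits = I(A;B)

The difference is the mutual information; it is positive here, so A and B are dependent (knowing one reduces uncertainty about the other by 0.2683 bits).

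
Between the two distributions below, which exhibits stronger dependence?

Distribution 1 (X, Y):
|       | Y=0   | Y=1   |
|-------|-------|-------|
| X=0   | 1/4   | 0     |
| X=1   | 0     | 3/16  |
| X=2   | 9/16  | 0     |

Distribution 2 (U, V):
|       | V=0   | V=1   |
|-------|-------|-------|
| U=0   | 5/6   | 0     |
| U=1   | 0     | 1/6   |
Distribution 1 (X, Y):
Marginal P(X) (row sums):
  P(X=0) = 1/4 + 0 = 1/4
  P(X=1) = 0 + 3/16 = 3/16
  P(X=2) = 9/16 + 0 = 9/16
Marginal P(Y) (column sums):
  P(Y=0) = 1/4 + 0 + 9/16 = 13/16
  P(Y=1) = 0 + 3/16 + 0 = 3/16

H(X) = -[(1/4)·log₂(1/4) + (3/16)·log₂(3/16) + (9/16)·log₂(9/16)]
  = 0.5000 + 0.4528 + 0.4669
  = 1.4197 bits
H(Y) = -[(13/16)·log₂(13/16) + (3/16)·log₂(3/16)]
  = 0.2434 + 0.4528
  = 0.6962 bits
H(X,Y) = -[(1/4)·log₂(1/4) + (3/16)·log₂(3/16) + (9/16)·log₂(9/16)]
  = 0.5000 + 0.4528 + 0.4669
  = 1.4197 bits

I(X;Y) = H(X) + H(Y) - H(X,Y)
  = 1.4197 + 0.6962 - 1.4197
  = 0.6962 bits

Distribution 2 (U, V):
Marginal P(U) (row sums):
  P(U=0) = 5/6 + 0 = 5/6
  P(U=1) = 0 + 1/6 = 1/6
Marginal P(V) (column sums):
  P(V=0) = 5/6 + 0 = 5/6
  P(V=1) = 0 + 1/6 = 1/6

H(U) = -[(5/6)·log₂(5/6) + (1/6)·log₂(1/6)]
  = 0.2192 + 0.4308
  = 0.6500 bits
H(V) = -[(5/6)·log₂(5/6) + (1/6)·log₂(1/6)]
  = 0.2192 + 0.4308
  = 0.6500 bits
H(U,V) = -[(5/6)·log₂(5/6) + (1/6)·log₂(1/6)]
  = 0.2192 + 0.4308
  = 0.6500 bits

I(U;V) = H(U) + H(V) - H(U,V)
  = 0.6500 + 0.6500 - 0.6500
  = 0.6500 bits

I(X;Y) = 0.6962 bits > I(U;V) = 0.6500 bits, so (X, Y) has the higher mutual information (stronger dependence).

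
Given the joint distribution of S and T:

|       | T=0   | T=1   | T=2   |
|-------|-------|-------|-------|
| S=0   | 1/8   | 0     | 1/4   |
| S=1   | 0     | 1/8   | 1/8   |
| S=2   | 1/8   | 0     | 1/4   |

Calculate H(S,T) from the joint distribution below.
H(S,T) = -Σ P(S,T) log₂ P(S,T), summed over the non-zero cells:
H(S,T) = -[(1/8)·log₂(1/8) + (1/4)·log₂(1/4) + (1/8)·log₂(1/8) + (1/8)·log₂(1/8) + (1/8)·log₂(1/8) + (1/4)·log₂(1/4)]
  = 0.3750 + 0.5000 + 0.3750 + 0.3750 + 0.3750 + 0.5000
  = 2.5000 bits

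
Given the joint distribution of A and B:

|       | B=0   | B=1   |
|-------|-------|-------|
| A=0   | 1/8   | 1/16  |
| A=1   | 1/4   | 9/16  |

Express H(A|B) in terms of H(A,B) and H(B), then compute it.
H(A|B) = H(A,B) - H(B)

Marginal P(B) (column sums):
  P(B=0) = 1/8 + 1/4 = 3/8
  P(B=1) = 1/16 + 9/16 = 5/8

H(A,B) = -[(1/8)·log₂(1/8) + (1/16)·log₂(1/16) + (1/4)·log₂(1/4) + (9/16)·log₂(9/16)]
  = 0.3750 + 0.2500 + 0.5000 + 0.4669
  = 1.5919 bits
H(B) = -[(3/8)·log₂(3/8) + (5/8)·log₂(5/8)]
  = 0.5306 + 0.4238
  = 0.9544 bits

H(A|B) = 1.5919 - 0.9544 = 0.6375 bits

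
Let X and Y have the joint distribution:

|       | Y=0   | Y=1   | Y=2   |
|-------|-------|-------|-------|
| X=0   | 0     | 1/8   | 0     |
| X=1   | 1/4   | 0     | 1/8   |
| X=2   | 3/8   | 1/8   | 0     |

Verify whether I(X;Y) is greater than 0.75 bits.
Marginal P(X) (row sums):
  P(X=0) = 0 + 1/8 + 0 = 1/8
  P(X=1) = 1/4 + 0 + 1/8 = 3/8
  P(X=2) = 3/8 + 1/8 + 0 = 1/2
Marginal P(Y) (column sums):
  P(Y=0) = 0 + 1/4 + 3/8 = 5/8
  P(Y=1) = 1/8 + 0 + 1/8 = 1/4
  P(Y=2) = 0 + 1/8 + 0 = 1/8

H(X) = -[(1/8)·log₂(1/8) + (3/8)·log₂(3/8) + (1/2)·log₂(1/2)]
  = 0.3750 + 0.5306 + 0.5000
  = 1.4056 bits
H(Y) = -[(5/8)·log₂(5/8) + (1/4)·log₂(1/4) + (1/8)·log₂(1/8)]
  = 0.4238 + 0.5000 + 0.3750
  = 1.2988 bits
H(X,Y) = -[(1/8)·log₂(1/8) + (1/4)·log₂(1/4) + (1/8)·log₂(1/8) + (3/8)·log₂(3/8) + (1/8)·log₂(1/8)]
  = 0.3750 + 0.5000 + 0.3750 + 0.5306 + 0.3750
  = 2.1556 bits

I(X;Y) = H(X) + H(Y) - H(X,Y)
  = 1.4056 + 1.2988 - 2.1556
  = 0.5488 bits

No. I(X;Y) = 0.5488 bits, which is ≤ 0.75 bits.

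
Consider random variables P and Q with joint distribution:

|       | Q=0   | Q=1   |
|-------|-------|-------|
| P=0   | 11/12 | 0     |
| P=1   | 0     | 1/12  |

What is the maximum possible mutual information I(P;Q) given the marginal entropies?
The upper bound on mutual information is I(P;Q) ≤ min(H(P), H(Q)).

Marginal P(P) (row sums):
  P(P=0) = 11/12 + 0 = 11/12
  P(P=1) = 0 + 1/12 = 1/12
Marginal P(Q) (column sums):
  P(Q=0) = 11/12 + 0 = 11/12
  P(Q=1) = 0 + 1/12 = 1/12

H(P) = -[(11/12)·log₂(11/12) + (1/12)·log₂(1/12)]
  = 0.1151 + 0.2987
  = 0.4138 bits
H(Q) = -[(11/12)·log₂(11/12) + (1/12)·log₂(1/12)]
  = 0.1151 + 0.2987
  = 0.4138 bits

Maximum possible I(P;Q) = min(0.4138, 0.4138) = 0.4138 bits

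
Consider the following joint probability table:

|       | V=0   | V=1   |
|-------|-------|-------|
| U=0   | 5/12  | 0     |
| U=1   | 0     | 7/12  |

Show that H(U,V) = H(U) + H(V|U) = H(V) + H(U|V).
Marginal P(U) (row sums):
  P(U=0) = 5/12 + 0 = 5/12
  P(U=1) = 0 + 7/12 = 7/12
Marginal P(V) (column sums):
  P(V=0) = 5/12 + 0 = 5/12
  P(V=1) = 0 + 7/12 = 7/12

Decomposition 1: H(U) + H(V|U)
H(U) = -[(5/12)·log₂(5/12) + (7/12)·log₂(7/12)]
  = 0.5263 + 0.4536
  = 0.9799 bits
H(V|U) = -Σ P(U,V)·log₂ P(V|U), where P(V|U) = P(U,V) / P(U)
  (cells with P(U,V) = 0 contribute 0)
  (U=0,V=0): P(V|U) = (5/12)/(5/12) = 1;  -(5/12)·log₂(1) = 0.0000
  (U=1,V=1): P(V|U) = (7/12)/(7/12) = 1;  -(7/12)·log₂(1) = 0.0000
H(V|U) = 0.0000 + 0.0000
  = 0.0000 bits
H(U) + H(V|U) = 0.9799 + 0.0000 = 0.9799 bits

Decomposition 2: H(V) + H(U|V)
H(V) = -[(5/12)·log₂(5/12) + (7/12)·log₂(7/12)]
  = 0.5263 + 0.4536
  = 0.9799 bits
H(U|V) = -Σ P(U,V)·log₂ P(U|V), where P(U|V) = P(U,V) / P(V)
  (cells with P(U,V) = 0 contribute 0)
  (U=0,V=0): P(U|V) = (5/12)/(5/12) = 1;  -(5/12)·log₂(1) = 0.0000
  (U=1,V=1): P(U|V) = (7/12)/(7/12) = 1;  -(7/12)·log₂(1) = 0.0000
H(U|V) = 0.0000 + 0.0000
  = 0.0000 bits
H(V) + H(U|V) = 0.9799 + 0.0000 = 0.9799 bits

Direct computation of the joint entropy:
H(U,V) = -[(5/12)·log₂(5/12) + (7/12)·log₂(7/12)]
  = 0.5263 + 0.4536
  = 0.9799 bits

All three agree: H(U,V) = 0.9799 bits ✓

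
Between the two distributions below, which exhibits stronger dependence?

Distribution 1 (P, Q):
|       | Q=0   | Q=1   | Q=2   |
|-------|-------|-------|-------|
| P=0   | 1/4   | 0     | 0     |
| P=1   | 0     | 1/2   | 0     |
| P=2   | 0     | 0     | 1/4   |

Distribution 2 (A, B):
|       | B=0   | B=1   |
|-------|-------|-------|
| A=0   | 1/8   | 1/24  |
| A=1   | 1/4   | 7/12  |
Distribution 1 (P, Q):
Marginal P(P) (row sums):
  P(P=0) = 1/4 + 0 + 0 = 1/4
  P(P=1) = 0 + 1/2 + 0 = 1/2
  P(P=2) = 0 + 0 + 1/4 = 1/4
Marginal P(Q) (column sums):
  P(Q=0) = 1/4 + 0 + 0 = 1/4
  P(Q=1) = 0 + 1/2 + 0 = 1/2
  P(Q=2) = 0 + 0 + 1/4 = 1/4

H(P) = -[(1/4)·log₂(1/4) + (1/2)·log₂(1/2) + (1/4)·log₂(1/4)]
  = 0.5000 + 0.5000 + 0.5000
  = 1.5000 bits
H(Q) = -[(1/4)·log₂(1/4) + (1/2)·log₂(1/2) + (1/4)·log₂(1/4)]
  = 0.5000 + 0.5000 + 0.5000
  = 1.5000 bits
H(P,Q) = -[(1/4)·log₂(1/4) + (1/2)·log₂(1/2) + (1/4)·log₂(1/4)]
  = 0.5000 + 0.5000 + 0.5000
  = 1.5000 bits

I(P;Q) = H(P) + H(Q) - H(P,Q)
  = 1.5000 + 1.5000 - 1.5000
  = 1.5000 bits

Distribution 2 (A, B):
Marginal P(A) (row sums):
  P(A=0) = 1/8 + 1/24 = 1/6
  P(A=1) = 1/4 + 7/12 = 5/6
Marginal P(B) (column sums):
  P(B=0) = 1/8 + 1/4 = 3/8
  P(B=1) = 1/24 + 7/12 = 5/8

H(A) = -[(1/6)·log₂(1/6) + (5/6)·log₂(5/6)]
  = 0.4308 + 0.2192
  = 0.6500 bits
H(B) = -[(3/8)·log₂(3/8) + (5/8)·log₂(5/8)]
  = 0.5306 + 0.4238
  = 0.9544 bits
H(A,B) = -[(1/8)·log₂(1/8) + (1/24)·log₂(1/24) + (1/4)·log₂(1/4) + (7/12)·log₂(7/12)]
  = 0.3750 + 0.1910 + 0.5000 + 0.4536
  = 1.5196 bits

I(A;B) = H(A) + H(B) - H(A,B)
  = 0.6500 + 0.9544 - 1.5196
  = 0.0848 bits

I(P;Q) = 1.5000 bits > I(A;B) = 0.0848 bits, so (P, Q) has the higher mutual information (stronger dependence).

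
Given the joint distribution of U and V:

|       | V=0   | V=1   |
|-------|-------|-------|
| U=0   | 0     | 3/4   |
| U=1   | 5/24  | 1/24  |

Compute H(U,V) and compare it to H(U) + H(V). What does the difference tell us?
Marginal P(U) (row sums):
  P(U=0) = 0 + 3/4 = 3/4
  P(U=1) = 5/24 + 1/24 = 1/4
Marginal P(V) (column sums):
  P(V=0) = 0 + 5/24 = 5/24
  P(V=1) = 3/4 + 1/24 = 19/24

H(U,V) = -[(3/4)·log₂(3/4) + (5/24)·log₂(5/24) + (1/24)·log₂(1/24)]
  = 0.3113 + 0.4715 + 0.1910
  = 0.9738 bits
H(U) = -[(3/4)·log₂(3/4) + (1/4)·log₂(1/4)]
  = 0.3113 + 0.5000
  = 0.8113 bits
H(V) = -[(5/24)·log₂(5/24) + (19/24)·log₂(19/24)]
  = 0.4715 + 0.2668
  = 0.7383 bits

H(U) + H(V) = 0.8113 + 0.7383 = 1.5496 bits
Difference: H(U) + H(V) - H(U,V) = 1.5496 - 0.9738 = 0.5758 bits = I(U;V)

The difference is the mutual information; it is positive here, so U and V are dependent (knowing one reduces uncertainty about the other by 0.5758 bits).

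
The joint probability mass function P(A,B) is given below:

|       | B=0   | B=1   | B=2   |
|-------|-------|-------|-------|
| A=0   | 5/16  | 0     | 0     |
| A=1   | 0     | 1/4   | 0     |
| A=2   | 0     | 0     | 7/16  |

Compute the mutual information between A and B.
Marginal P(A) (row sums):
  P(A=0) = 5/16 + 0 + 0 = 5/16
  P(A=1) = 0 + 1/4 + 0 = 1/4
  P(A=2) = 0 + 0 + 7/16 = 7/16
Marginal P(B) (column sums):
  P(B=0) = 5/16 + 0 + 0 = 5/16
  P(B=1) = 0 + 1/4 + 0 = 1/4
  P(B=2) = 0 + 0 + 7/16 = 7/16

H(A) = -[(5/16)·log₂(5/16) + (1/4)·log₂(1/4) + (7/16)·log₂(7/16)]
  = 0.5244 + 0.5000 + 0.5218
  = 1.5462 bits
H(B) = -[(5/16)·log₂(5/16) + (1/4)·log₂(1/4) + (7/16)·log₂(7/16)]
  = 0.5244 + 0.5000 + 0.5218
  = 1.5462 bits
H(A,B) = -[(5/16)·log₂(5/16) + (1/4)·log₂(1/4) + (7/16)·log₂(7/16)]
  = 0.5244 + 0.5000 + 0.5218
  = 1.5462 bits

I(A;B) = H(A) + H(B) - H(A,B)
  = 1.5462 + 1.5462 - 1.5462
  = 1.5462 bits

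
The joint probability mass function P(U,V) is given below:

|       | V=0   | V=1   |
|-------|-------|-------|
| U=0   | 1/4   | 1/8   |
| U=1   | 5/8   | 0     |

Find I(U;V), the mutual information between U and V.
Marginal P(U) (row sums):
  P(U=0) = 1/4 + 1/8 = 3/8
  P(U=1) = 5/8 + 0 = 5/8
Marginal P(V) (column sums):
  P(V=0) = 1/4 + 5/8 = 7/8
  P(V=1) = 1/8 + 0 = 1/8

H(U) = -[(3/8)·log₂(3/8) + (5/8)·log₂(5/8)]
  = 0.5306 + 0.4238
  = 0.9544 bits
H(V) = -[(7/8)·log₂(7/8) + (1/8)·log₂(1/8)]
  = 0.1686 + 0.3750
  = 0.5436 bits
H(U,V) = -[(1/4)·log₂(1/4) + (1/8)·log₂(1/8) + (5/8)·log₂(5/8)]
  = 0.5000 + 0.3750 + 0.4238
  = 1.2988 bits

I(U;V) = H(U) + H(V) - H(U,V)
  = 0.9544 + 0.5436 - 1.2988
  = 0.1992 bits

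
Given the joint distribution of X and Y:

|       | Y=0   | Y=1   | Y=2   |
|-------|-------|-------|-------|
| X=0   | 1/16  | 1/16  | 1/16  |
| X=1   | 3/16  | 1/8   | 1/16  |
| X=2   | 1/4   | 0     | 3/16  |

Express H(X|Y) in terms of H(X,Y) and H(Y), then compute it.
H(X|Y) = H(X,Y) - H(Y)

Marginal P(Y) (column sums):
  P(Y=0) = 1/16 + 3/16 + 1/4 = 1/2
  P(Y=1) = 1/16 + 1/8 + 0 = 3/16
  P(Y=2) = 1/16 + 1/16 + 3/16 = 5/16

H(X,Y) = -[(1/16)·log₂(1/16) + (1/16)·log₂(1/16) + (1/16)·log₂(1/16) + (3/16)·log₂(3/16) + (1/8)·log₂(1/8) + (1/16)·log₂(1/16) + (1/4)·log₂(1/4) + (3/16)·log₂(3/16)]
  = 0.2500 + 0.2500 + 0.2500 + 0.4528 + 0.3750 + 0.2500 + 0.5000 + 0.4528
  = 2.7806 bits
H(Y) = -[(1/2)·log₂(1/2) + (3/16)·log₂(3/16) + (5/16)·log₂(5/16)]
  = 0.5000 + 0.4528 + 0.5244
  = 1.4772 bits

H(X|Y) = 2.7806 - 1.4772 = 1.3034 bits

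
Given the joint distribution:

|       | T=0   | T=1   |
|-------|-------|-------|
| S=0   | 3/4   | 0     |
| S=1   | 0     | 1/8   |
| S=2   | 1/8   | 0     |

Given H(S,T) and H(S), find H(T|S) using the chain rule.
From the chain rule: H(S,T) = H(S) + H(T|S)
Therefore: H(T|S) = H(S,T) - H(S)

H(S,T) = -[(3/4)·log₂(3/4) + (1/8)·log₂(1/8) + (1/8)·log₂(1/8)]
  = 0.3113 + 0.3750 + 0.3750
  = 1.0613 bits
Marginal P(S) (row sums):
  P(S=0) = 3/4 + 0 = 3/4
  P(S=1) = 0 + 1/8 = 1/8
  P(S=2) = 1/8 + 0 = 1/8
H(S) = -[(3/4)·log₂(3/4) + (1/8)·log₂(1/8) + (1/8)·log₂(1/8)]
  = 0.3113 + 0.3750 + 0.3750
  = 1.0613 bits

H(T|S) = 1.0613 - 1.0613 = 0.0000 bits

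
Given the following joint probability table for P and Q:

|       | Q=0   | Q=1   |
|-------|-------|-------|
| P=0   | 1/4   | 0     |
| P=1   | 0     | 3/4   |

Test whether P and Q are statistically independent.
Marginal P(P) (row sums):
  P(P=0) = 1/4 + 0 = 1/4
  P(P=1) = 0 + 3/4 = 3/4
Marginal P(Q) (column sums):
  P(Q=0) = 1/4 + 0 = 1/4
  P(Q=1) = 0 + 3/4 = 3/4

P and Q are independent iff P(P=i,Q=j) = P(P=i)·P(Q=j) for every cell.
  P(P=0)·P(Q=0) = 1/4 × 1/4 = 1/16, but P(P=0,Q=0) = 1/4 ✗

No, P and Q are not independent. Quantitatively, I(P;Q) > 0:

H(P) = -[(1/4)·log₂(1/4) + (3/4)·log₂(3/4)]
  = 0.5000 + 0.3113
  = 0.8113 bits
H(Q) = -[(1/4)·log₂(1/4) + (3/4)·log₂(3/4)]
  = 0.5000 + 0.3113
  = 0.8113 bits
H(P,Q) = -[(1/4)·log₂(1/4) + (3/4)·log₂(3/4)]
  = 0.5000 + 0.3113
  = 0.8113 bits
I(P;Q) = H(P) + H(Q) - H(P,Q) = 0.8113 + 0.8113 - 0.8113 = 0.8113 bits > 0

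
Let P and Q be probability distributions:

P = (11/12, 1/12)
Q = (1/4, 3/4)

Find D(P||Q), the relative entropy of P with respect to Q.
D(P||Q) = Σ P(i) log₂(P(i)/Q(i))
  i=0: (11/12) × log₂((11/12)/(1/4)) = (11/12) × log₂(11/3) = 1.7183
  i=1: (1/12) × log₂((1/12)/(3/4)) = (1/12) × log₂(1/9) = -0.2642
D(P||Q) = 1.7183 - 0.2642
  = 1.4541 bits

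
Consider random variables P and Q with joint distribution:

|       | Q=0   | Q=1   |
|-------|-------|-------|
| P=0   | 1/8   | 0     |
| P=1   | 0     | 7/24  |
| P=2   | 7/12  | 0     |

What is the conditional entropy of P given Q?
Marginal P(Q) (column sums):
  P(Q=0) = 1/8 + 0 + 7/12 = 17/24
  P(Q=1) = 0 + 7/24 + 0 = 7/24

H(P|Q) = -Σ P(P,Q)·log₂ P(P|Q), where P(P|Q) = P(P,Q) / P(Q)
  (cells with P(P,Q) = 0 contribute 0)
  (P=0,Q=0): P(P|Q) = (1/8)/(17/24) = 3/17;  -(1/8)·log₂(3/17) = 0.3128
  (P=1,Q=1): P(P|Q) = (7/24)/(7/24) = 1;  -(7/24)·log₂(1) = 0.0000
  (P=2,Q=0): P(P|Q) = (7/12)/(17/24) = 14/17;  -(7/12)·log₂(14/17) = 0.1634
H(P|Q) = 0.3128 + 0.0000 + 0.1634
  = 0.4762 bits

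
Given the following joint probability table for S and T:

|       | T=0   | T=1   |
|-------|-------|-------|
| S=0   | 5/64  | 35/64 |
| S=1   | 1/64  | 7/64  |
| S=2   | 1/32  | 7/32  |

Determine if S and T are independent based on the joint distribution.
Marginal P(S) (row sums):
  P(S=0) = 5/64 + 35/64 = 5/8
  P(S=1) = 1/64 + 7/64 = 1/8
  P(S=2) = 1/32 + 7/32 = 1/4
Marginal P(T) (column sums):
  P(T=0) = 5/64 + 1/64 + 1/32 = 1/8
  P(T=1) = 35/64 + 7/64 + 7/32 = 7/8

S and T are independent iff P(S=i,T=j) = P(S=i)·P(T=j) for every cell.
  P(S=0)·P(T=0) = 5/8 × 1/8 = 5/64 = P(S=0,T=0) ✓
  P(S=0)·P(T=1) = 5/8 × 7/8 = 35/64 = P(S=0,T=1) ✓
  P(S=1)·P(T=0) = 1/8 × 1/8 = 1/64 = P(S=1,T=0) ✓
  P(S=1)·P(T=1) = 1/8 × 7/8 = 7/64 = P(S=1,T=1) ✓
  P(S=2)·P(T=0) = 1/4 × 1/8 = 1/32 = P(S=2,T=0) ✓
  P(S=2)·P(T=1) = 1/4 × 7/8 = 7/32 = P(S=2,T=1) ✓

Yes, S and T are independent: every cell factors, so I(S;T) = 0 bits.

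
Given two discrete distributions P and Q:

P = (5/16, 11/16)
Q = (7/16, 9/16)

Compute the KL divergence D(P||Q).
D(P||Q) = Σ P(i) log₂(P(i)/Q(i))
  i=0: (5/16) × log₂((5/16)/(7/16)) = (5/16) × log₂(5/7) = -0.1517
  i=1: (11/16) × log₂((11/16)/(9/16)) = (11/16) × log₂(11/9) = 0.1990
D(P||Q) = -0.1517 + 0.1990
  = 0.0473 bits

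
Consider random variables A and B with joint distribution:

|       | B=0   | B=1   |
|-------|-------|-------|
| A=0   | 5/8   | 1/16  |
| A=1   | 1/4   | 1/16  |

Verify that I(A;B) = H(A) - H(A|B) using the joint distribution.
Left side, from I(A;B) = H(A) + H(B) - H(A,B):
Marginal P(A) (row sums):
  P(A=0) = 5/8 + 1/16 = 11/16
  P(A=1) = 1/4 + 1/16 = 5/16
Marginal P(B) (column sums):
  P(B=0) = 5/8 + 1/4 = 7/8
  P(B=1) = 1/16 + 1/16 = 1/8

H(A) = -[(11/16)·log₂(11/16) + (5/16)·log₂(5/16)]
  = 0.3716 + 0.5244
  = 0.8960 bits
H(B) = -[(7/8)·log₂(7/8) + (1/8)·log₂(1/8)]
  = 0.1686 + 0.3750
  = 0.5436 bits
H(A,B) = -[(5/8)·log₂(5/8) + (1/16)·log₂(1/16) + (1/4)·log₂(1/4) + (1/16)·log₂(1/16)]
  = 0.4238 + 0.2500 + 0.5000 + 0.2500
  = 1.4238 bits

I(A;B) = H(A) + H(B) - H(A,B)
  = 0.8960 + 0.5436 - 1.4238
  = 0.0158 bits

Right side, with H(A|B) computed directly from the conditional probabilities:
H(A|B) = -Σ P(A,B)·log₂ P(A|B), where P(A|B) = P(A,B) / P(B)
  (A=0,B=0): P(A|B) = (5/8)/(7/8) = 5/7;  -(5/8)·log₂(5/7) = 0.3034
  (A=0,B=1): P(A|B) = (1/16)/(1/8) = 1/2;  -(1/16)·log₂(1/2) = 0.0625
  (A=1,B=0): P(A|B) = (1/4)/(7/8) = 2/7;  -(1/4)·log₂(2/7) = 0.4518
  (A=1,B=1): P(A|B) = (1/16)/(1/8) = 1/2;  -(1/16)·log₂(1/2) = 0.0625
H(A|B) = 0.3034 + 0.0625 + 0.4518 + 0.0625
  = 0.8802 bits
H(A) - H(A|B) = 0.8960 - 0.8802 = 0.0158 bits

Both sides equal 0.0158 bits, so I(A;B) = H(A) - H(A|B) ✓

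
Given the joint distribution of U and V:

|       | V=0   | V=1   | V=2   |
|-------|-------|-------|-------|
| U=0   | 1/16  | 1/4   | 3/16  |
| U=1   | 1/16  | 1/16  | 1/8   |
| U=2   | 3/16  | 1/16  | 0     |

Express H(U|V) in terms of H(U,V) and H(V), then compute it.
H(U|V) = H(U,V) - H(V)

Marginal P(V) (column sums):
  P(V=0) = 1/16 + 1/16 + 3/16 = 5/16
  P(V=1) = 1/4 + 1/16 + 1/16 = 3/8
  P(V=2) = 3/16 + 1/8 + 0 = 5/16

H(U,V) = -[(1/16)·log₂(1/16) + (1/4)·log₂(1/4) + (3/16)·log₂(3/16) + (1/16)·log₂(1/16) + (1/16)·log₂(1/16) + (1/8)·log₂(1/8) + (3/16)·log₂(3/16) + (1/16)·log₂(1/16)]
  = 0.2500 + 0.5000 + 0.4528 + 0.2500 + 0.2500 + 0.3750 + 0.4528 + 0.2500
  = 2.7806 bits
H(V) = -[(5/16)·log₂(5/16) + (3/8)·log₂(3/8) + (5/16)·log₂(5/16)]
  = 0.5244 + 0.5306 + 0.5244
  = 1.5794 bits

H(U|V) = 2.7806 - 1.5794 = 1.2012 bits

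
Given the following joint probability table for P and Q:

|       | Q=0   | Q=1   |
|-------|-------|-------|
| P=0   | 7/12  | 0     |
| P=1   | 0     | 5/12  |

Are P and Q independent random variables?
Marginal P(P) (row sums):
  P(P=0) = 7/12 + 0 = 7/12
  P(P=1) = 0 + 5/12 = 5/12
Marginal P(Q) (column sums):
  P(Q=0) = 7/12 + 0 = 7/12
  P(Q=1) = 0 + 5/12 = 5/12

P and Q are independent iff P(P=i,Q=j) = P(P=i)·P(Q=j) for every cell.
  P(P=0)·P(Q=0) = 7/12 × 7/12 = 49/144, but P(P=0,Q=0) = 7/12 ✗

No, P and Q are not independent. Quantitatively, I(P;Q) > 0:

H(P) = -[(7/12)·log₂(7/12) + (5/12)·log₂(5/12)]
  = 0.4536 + 0.5263
  = 0.9799 bits
H(Q) = -[(7/12)·log₂(7/12) + (5/12)·log₂(5/12)]
  = 0.4536 + 0.5263
  = 0.9799 bits
H(P,Q) = -[(7/12)·log₂(7/12) + (5/12)·log₂(5/12)]
  = 0.4536 + 0.5263
  = 0.9799 bits
I(P;Q) = H(P) + H(Q) - H(P,Q) = 0.9799 + 0.9799 - 0.9799 = 0.9799 bits > 0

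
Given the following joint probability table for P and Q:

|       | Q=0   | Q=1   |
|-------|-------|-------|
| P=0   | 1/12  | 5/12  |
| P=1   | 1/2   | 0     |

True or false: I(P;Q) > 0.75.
Marginal P(P) (row sums):
  P(P=0) = 1/12 + 5/12 = 1/2
  P(P=1) = 1/2 + 0 = 1/2
Marginal P(Q) (column sums):
  P(Q=0) = 1/12 + 1/2 = 7/12
  P(Q=1) = 5/12 + 0 = 5/12

H(P) = -[(1/2)·log₂(1/2) + (1/2)·log₂(1/2)]
  = 0.5000 + 0.5000
  = 1.0000 bits
H(Q) = -[(7/12)·log₂(7/12) + (5/12)·log₂(5/12)]
  = 0.4536 + 0.5263
  = 0.9799 bits
H(P,Q) = -[(1/12)·log₂(1/12) + (5/12)·log₂(5/12) + (1/2)·log₂(1/2)]
  = 0.2987 + 0.5263 + 0.5000
  = 1.3250 bits

I(P;Q) = H(P) + H(Q) - H(P,Q)
  = 1.0000 + 0.9799 - 1.3250
  = 0.6549 bits

False. I(P;Q) = 0.6549 bits, which is ≤ 0.75 bits.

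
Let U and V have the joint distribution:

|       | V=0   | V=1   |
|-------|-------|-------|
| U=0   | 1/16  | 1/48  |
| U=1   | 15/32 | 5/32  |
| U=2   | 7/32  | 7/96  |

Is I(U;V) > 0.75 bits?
Marginal P(U) (row sums):
  P(U=0) = 1/16 + 1/48 = 1/12
  P(U=1) = 15/32 + 5/32 = 5/8
  P(U=2) = 7/32 + 7/96 = 7/24
Marginal P(V) (column sums):
  P(V=0) = 1/16 + 15/32 + 7/32 = 3/4
  P(V=1) = 1/48 + 5/32 + 7/96 = 1/4

H(U) = -[(1/12)·log₂(1/12) + (5/8)·log₂(5/8) + (7/24)·log₂(7/24)]
  = 0.2987 + 0.4238 + 0.5185
  = 1.2410 bits
H(V) = -[(3/4)·log₂(3/4) + (1/4)·log₂(1/4)]
  = 0.3113 + 0.5000
  = 0.8113 bits
H(U,V) = -[(1/16)·log₂(1/16) + (1/48)·log₂(1/48) + (15/32)·log₂(15/32) + (5/32)·log₂(5/32) + (7/32)·log₂(7/32) + (7/96)·log₂(7/96)]
  = 0.2500 + 0.1164 + 0.5124 + 0.4184 + 0.4796 + 0.2755
  = 2.0523 bits

I(U;V) = H(U) + H(V) - H(U,V)
  = 1.2410 + 0.8113 - 2.0523
  = 0.0000 bits

No. I(U;V) = 0.0000 bits, which is ≤ 0.75 bits.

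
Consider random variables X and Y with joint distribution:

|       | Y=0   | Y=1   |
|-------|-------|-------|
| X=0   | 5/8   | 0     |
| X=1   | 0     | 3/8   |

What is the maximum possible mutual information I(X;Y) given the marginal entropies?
The upper bound on mutual information is I(X;Y) ≤ min(H(X), H(Y)).

Marginal P(X) (row sums):
  P(X=0) = 5/8 + 0 = 5/8
  P(X=1) = 0 + 3/8 = 3/8
Marginal P(Y) (column sums):
  P(Y=0) = 5/8 + 0 = 5/8
  P(Y=1) = 0 + 3/8 = 3/8

H(X) = -[(5/8)·log₂(5/8) + (3/8)·log₂(3/8)]
  = 0.4238 + 0.5306
  = 0.9544 bits
H(Y) = -[(5/8)·log₂(5/8) + (3/8)·log₂(3/8)]
  = 0.4238 + 0.5306
  = 0.9544 bits

Maximum possible I(X;Y) = min(0.9544, 0.9544) = 0.9544 bits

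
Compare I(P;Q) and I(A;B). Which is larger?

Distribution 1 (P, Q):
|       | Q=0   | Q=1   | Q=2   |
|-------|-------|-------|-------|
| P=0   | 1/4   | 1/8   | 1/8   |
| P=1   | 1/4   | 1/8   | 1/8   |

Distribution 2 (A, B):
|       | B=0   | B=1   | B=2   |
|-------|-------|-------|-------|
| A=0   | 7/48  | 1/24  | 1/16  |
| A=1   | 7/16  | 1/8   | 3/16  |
Distribution 1 (P, Q):
Marginal P(P) (row sums):
  P(P=0) = 1/4 + 1/8 + 1/8 = 1/2
  P(P=1) = 1/4 + 1/8 + 1/8 = 1/2
Marginal P(Q) (column sums):
  P(Q=0) = 1/4 + 1/4 = 1/2
  P(Q=1) = 1/8 + 1/8 = 1/4
  P(Q=2) = 1/8 + 1/8 = 1/4

H(P) = -[(1/2)·log₂(1/2) + (1/2)·log₂(1/2)]
  = 0.5000 + 0.5000
  = 1.0000 bits
H(Q) = -[(1/2)·log₂(1/2) + (1/4)·log₂(1/4) + (1/4)·log₂(1/4)]
  = 0.5000 + 0.5000 + 0.5000
  = 1.5000 bits
H(P,Q) = -[(1/4)·log₂(1/4) + (1/8)·log₂(1/8) + (1/8)·log₂(1/8) + (1/4)·log₂(1/4) + (1/8)·log₂(1/8) + (1/8)·log₂(1/8)]
  = 0.5000 + 0.3750 + 0.3750 + 0.5000 + 0.3750 + 0.3750
  = 2.5000 bits

I(P;Q) = H(P) + H(Q) - H(P,Q)
  = 1.0000 + 1.5000 - 2.5000
  = 0.0000 bits

Distribution 2 (A, B):
Marginal P(A) (row sums):
  P(A=0) = 7/48 + 1/24 + 1/16 = 1/4
  P(A=1) = 7/16 + 1/8 + 3/16 = 3/4
Marginal P(B) (column sums):
  P(B=0) = 7/48 + 7/16 = 7/12
  P(B=1) = 1/24 + 1/8 = 1/6
  P(B=2) = 1/16 + 3/16 = 1/4

H(A) = -[(1/4)·log₂(1/4) + (3/4)·log₂(3/4)]
  = 0.5000 + 0.3113
  = 0.8113 bits
H(B) = -[(7/12)·log₂(7/12) + (1/6)·log₂(1/6) + (1/4)·log₂(1/4)]
  = 0.4536 + 0.4308 + 0.5000
  = 1.3844 bits
H(A,B) = -[(7/48)·log₂(7/48) + (1/24)·log₂(1/24) + (1/16)·log₂(1/16) + (7/16)·log₂(7/16) + (1/8)·log₂(1/8) + (3/16)·log₂(3/16)]
  = 0.4051 + 0.1910 + 0.2500 + 0.5218 + 0.3750 + 0.4528
  = 2.1957 bits

I(A;B) = H(A) + H(B) - H(A,B)
  = 0.8113 + 1.3844 - 2.1957
  = 0.0000 bits

Both joint tables factor as the product of their marginals, so I(P;Q) = I(A;B) = 0 bits: neither is larger (both pairs are independent).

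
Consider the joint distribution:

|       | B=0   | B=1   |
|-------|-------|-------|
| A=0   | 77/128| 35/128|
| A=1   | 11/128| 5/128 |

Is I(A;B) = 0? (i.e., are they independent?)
Marginal P(A) (row sums):
  P(A=0) = 77/128 + 35/128 = 7/8
  P(A=1) = 11/128 + 5/128 = 1/8
Marginal P(B) (column sums):
  P(B=0) = 77/128 + 11/128 = 11/16
  P(B=1) = 35/128 + 5/128 = 5/16

A and B are independent iff P(A=i,B=j) = P(A=i)·P(B=j) for every cell.
  P(A=0)·P(B=0) = 7/8 × 11/16 = 77/128 = P(A=0,B=0) ✓
  P(A=0)·P(B=1) = 7/8 × 5/16 = 35/128 = P(A=0,B=1) ✓
  P(A=1)·P(B=0) = 1/8 × 11/16 = 11/128 = P(A=1,B=0) ✓
  P(A=1)·P(B=1) = 1/8 × 5/16 = 5/128 = P(A=1,B=1) ✓

Yes, A and B are independent: every cell factors, so I(A;B) = 0 bits.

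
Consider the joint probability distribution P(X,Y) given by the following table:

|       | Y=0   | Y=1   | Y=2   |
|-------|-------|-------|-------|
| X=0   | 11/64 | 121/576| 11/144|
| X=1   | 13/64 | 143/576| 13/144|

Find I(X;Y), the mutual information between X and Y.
Marginal P(X) (row sums):
  P(X=0) = 11/64 + 121/576 + 11/144 = 11/24
  P(X=1) = 13/64 + 143/576 + 13/144 = 13/24
Marginal P(Y) (column sums):
  P(Y=0) = 11/64 + 13/64 = 3/8
  P(Y=1) = 121/576 + 143/576 = 11/24
  P(Y=2) = 11/144 + 13/144 = 1/6

H(X) = -[(11/24)·log₂(11/24) + (13/24)·log₂(13/24)]
  = 0.5159 + 0.4791
  = 0.9950 bits
H(Y) = -[(3/8)·log₂(3/8) + (11/24)·log₂(11/24) + (1/6)·log₂(1/6)]
  = 0.5306 + 0.5159 + 0.4308
  = 1.4773 bits
H(X,Y) = -[(11/64)·log₂(11/64) + (121/576)·log₂(121/576) + (11/144)·log₂(11/144) + (13/64)·log₂(13/64) + (143/576)·log₂(143/576) + (13/144)·log₂(13/144)]
  = 0.4367 + 0.4729 + 0.2834 + 0.4671 + 0.4990 + 0.3132
  = 2.4723 bits

I(X;Y) = H(X) + H(Y) - H(X,Y)
  = 0.9950 + 1.4773 - 2.4723
  = 0.0000 bits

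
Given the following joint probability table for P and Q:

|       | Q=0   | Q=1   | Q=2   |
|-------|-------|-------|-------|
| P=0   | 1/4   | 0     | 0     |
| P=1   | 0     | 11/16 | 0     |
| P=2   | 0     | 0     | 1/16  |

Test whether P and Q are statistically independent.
Marginal P(P) (row sums):
  P(P=0) = 1/4 + 0 + 0 = 1/4
  P(P=1) = 0 + 11/16 + 0 = 11/16
  P(P=2) = 0 + 0 + 1/16 = 1/16
Marginal P(Q) (column sums):
  P(Q=0) = 1/4 + 0 + 0 = 1/4
  P(Q=1) = 0 + 11/16 + 0 = 11/16
  P(Q=2) = 0 + 0 + 1/16 = 1/16

P and Q are independent iff P(P=i,Q=j) = P(P=i)·P(Q=j) for every cell.
  P(P=0)·P(Q=0) = 1/4 × 1/4 = 1/16, but P(P=0,Q=0) = 1/4 ✗

No, P and Q are not independent. Quantitatively, I(P;Q) > 0:

H(P) = -[(1/4)·log₂(1/4) + (11/16)·log₂(11/16) + (1/16)·log₂(1/16)]
  = 0.5000 + 0.3716 + 0.2500
  = 1.1216 bits
H(Q) = -[(1/4)·log₂(1/4) + (11/16)·log₂(11/16) + (1/16)·log₂(1/16)]
  = 0.5000 + 0.3716 + 0.2500
  = 1.1216 bits
H(P,Q) = -[(1/4)·log₂(1/4) + (11/16)·log₂(11/16) + (1/16)·log₂(1/16)]
  = 0.5000 + 0.3716 + 0.2500
  = 1.1216 bits
I(P;Q) = H(P) + H(Q) - H(P,Q) = 1.1216 + 1.1216 - 1.1216 = 1.1216 bits > 0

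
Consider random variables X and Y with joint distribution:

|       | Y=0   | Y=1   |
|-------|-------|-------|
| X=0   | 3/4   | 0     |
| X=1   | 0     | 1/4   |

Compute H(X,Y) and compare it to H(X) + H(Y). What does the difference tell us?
Marginal P(X) (row sums):
  P(X=0) = 3/4 + 0 = 3/4
  P(X=1) = 0 + 1/4 = 1/4
Marginal P(Y) (column sums):
  P(Y=0) = 3/4 + 0 = 3/4
  P(Y=1) = 0 + 1/4 = 1/4

H(X,Y) = -[(3/4)·log₂(3/4) + (1/4)·log₂(1/4)]
  = 0.3113 + 0.5000
  = 0.8113 bits
H(X) = -[(3/4)·log₂(3/4) + (1/4)·log₂(1/4)]
  = 0.3113 + 0.5000
  = 0.8113 bits
H(Y) = -[(3/4)·log₂(3/4) + (1/4)·log₂(1/4)]
  = 0.3113 + 0.5000
  = 0.8113 bits

H(X) + H(Y) = 0.8113 + 0.8113 = 1.6226 bits
Difference: H(X) + H(Y) - H(X,Y) = 1.6226 - 0.8113 = 0.8113 bits = I(X;Y)

The difference is the mutual information; it is positive here, so X and Y are dependent (knowing one reduces uncertainty about the other by 0.8113 bits).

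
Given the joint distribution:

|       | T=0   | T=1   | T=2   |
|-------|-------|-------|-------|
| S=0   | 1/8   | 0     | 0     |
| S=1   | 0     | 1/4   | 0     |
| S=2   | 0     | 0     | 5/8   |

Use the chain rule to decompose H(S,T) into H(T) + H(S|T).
By the chain rule: H(S,T) = H(T) + H(S|T)

Marginal P(T) (column sums):
  P(T=0) = 1/8 + 0 + 0 = 1/8
  P(T=1) = 0 + 1/4 + 0 = 1/4
  P(T=2) = 0 + 0 + 5/8 = 5/8
H(T) = -[(1/8)·log₂(1/8) + (1/4)·log₂(1/4) + (5/8)·log₂(5/8)]
  = 0.3750 + 0.5000 + 0.4238
  = 1.2988 bits
H(S|T) = -Σ P(S,T)·log₂ P(S|T), where P(S|T) = P(S,T) / P(T)
  (cells with P(S,T) = 0 contribute 0)
  (S=0,T=0): P(S|T) = (1/8)/(1/8) = 1;  -(1/8)·log₂(1) = 0.0000
  (S=1,T=1): P(S|T) = (1/4)/(1/4) = 1;  -(1/4)·log₂(1) = 0.0000
  (S=2,T=2): P(S|T) = (5/8)/(5/8) = 1;  -(5/8)·log₂(1) = 0.0000
H(S|T) = 0.0000 + 0.0000 + 0.0000
  = 0.0000 bits

H(S,T) = H(T) + H(S|T) = 1.2988 + 0.0000 = 1.2988 bits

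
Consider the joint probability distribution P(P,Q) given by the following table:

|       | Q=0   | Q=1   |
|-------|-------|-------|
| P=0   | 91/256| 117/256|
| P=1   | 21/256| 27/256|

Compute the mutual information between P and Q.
Marginal P(P) (row sums):
  P(P=0) = 91/256 + 117/256 = 13/16
  P(P=1) = 21/256 + 27/256 = 3/16
Marginal P(Q) (column sums):
  P(Q=0) = 91/256 + 21/256 = 7/16
  P(Q=1) = 117/256 + 27/256 = 9/16

H(P) = -[(13/16)·log₂(13/16) + (3/16)·log₂(3/16)]
  = 0.2434 + 0.4528
  = 0.6962 bits
H(Q) = -[(7/16)·log₂(7/16) + (9/16)·log₂(9/16)]
  = 0.5218 + 0.4669
  = 0.9887 bits
H(P,Q) = -[(91/256)·log₂(91/256) + (117/256)·log₂(117/256) + (21/256)·log₂(21/256) + (27/256)·log₂(27/256)]
  = 0.5304 + 0.5163 + 0.2959 + 0.3423
  = 1.6849 bits

I(P;Q) = H(P) + H(Q) - H(P,Q)
  = 0.6962 + 0.9887 - 1.6849
  = 0.0000 bits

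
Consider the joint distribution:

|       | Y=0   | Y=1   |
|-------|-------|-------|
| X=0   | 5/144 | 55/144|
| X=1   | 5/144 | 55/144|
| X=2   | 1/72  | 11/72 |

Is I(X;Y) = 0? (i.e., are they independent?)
Marginal P(X) (row sums):
  P(X=0) = 5/144 + 55/144 = 5/12
  P(X=1) = 5/144 + 55/144 = 5/12
  P(X=2) = 1/72 + 11/72 = 1/6
Marginal P(Y) (column sums):
  P(Y=0) = 5/144 + 5/144 + 1/72 = 1/12
  P(Y=1) = 55/144 + 55/144 + 11/72 = 11/12

X and Y are independent iff P(X=i,Y=j) = P(X=i)·P(Y=j) for every cell.
  P(X=0)·P(Y=0) = 5/12 × 1/12 = 5/144 = P(X=0,Y=0) ✓
  P(X=0)·P(Y=1) = 5/12 × 11/12 = 55/144 = P(X=0,Y=1) ✓
  P(X=1)·P(Y=0) = 5/12 × 1/12 = 5/144 = P(X=1,Y=0) ✓
  P(X=1)·P(Y=1) = 5/12 × 11/12 = 55/144 = P(X=1,Y=1) ✓
  P(X=2)·P(Y=0) = 1/6 × 1/12 = 1/72 = P(X=2,Y=0) ✓
  P(X=2)·P(Y=1) = 1/6 × 11/12 = 11/72 = P(X=2,Y=1) ✓

Yes, X and Y are independent: every cell factors, so I(X;Y) = 0 bits.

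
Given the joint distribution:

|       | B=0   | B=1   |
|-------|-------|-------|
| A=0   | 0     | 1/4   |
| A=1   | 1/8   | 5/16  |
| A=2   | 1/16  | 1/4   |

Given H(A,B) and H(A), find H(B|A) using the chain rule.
From the chain rule: H(A,B) = H(A) + H(B|A)
Therefore: H(B|A) = H(A,B) - H(A)

H(A,B) = -[(1/4)·log₂(1/4) + (1/8)·log₂(1/8) + (5/16)·log₂(5/16) + (1/16)·log₂(1/16) + (1/4)·log₂(1/4)]
  = 0.5000 + 0.3750 + 0.5244 + 0.2500 + 0.5000
  = 2.1494 bits
Marginal P(A) (row sums):
  P(A=0) = 0 + 1/4 = 1/4
  P(A=1) = 1/8 + 5/16 = 7/16
  P(A=2) = 1/16 + 1/4 = 5/16
H(A) = -[(1/4)·log₂(1/4) + (7/16)·log₂(7/16) + (5/16)·log₂(5/16)]
  = 0.5000 + 0.5218 + 0.5244
  = 1.5462 bits

H(B|A) = 2.1494 - 1.5462 = 0.6032 bits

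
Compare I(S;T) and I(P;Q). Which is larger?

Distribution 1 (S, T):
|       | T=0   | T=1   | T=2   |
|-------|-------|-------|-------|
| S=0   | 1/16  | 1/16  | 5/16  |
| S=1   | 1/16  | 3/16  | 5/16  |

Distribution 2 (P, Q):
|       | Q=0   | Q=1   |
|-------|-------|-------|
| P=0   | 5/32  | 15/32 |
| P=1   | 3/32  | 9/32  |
Distribution 1 (S, T):
Marginal P(S) (row sums):
  P(S=0) = 1/16 + 1/16 + 5/16 = 7/16
  P(S=1) = 1/16 + 3/16 + 5/16 = 9/16
Marginal P(T) (column sums):
  P(T=0) = 1/16 + 1/16 = 1/8
  P(T=1) = 1/16 + 3/16 = 1/4
  P(T=2) = 5/16 + 5/16 = 5/8

H(S) = -[(7/16)·log₂(7/16) + (9/16)·log₂(9/16)]
  = 0.5218 + 0.4669
  = 0.9887 bits
H(T) = -[(1/8)·log₂(1/8) + (1/4)·log₂(1/4) + (5/8)·log₂(5/8)]
  = 0.3750 + 0.5000 + 0.4238
  = 1.2988 bits
H(S,T) = -[(1/16)·log₂(1/16) + (1/16)·log₂(1/16) + (5/16)·log₂(5/16) + (1/16)·log₂(1/16) + (3/16)·log₂(3/16) + (5/16)·log₂(5/16)]
  = 0.2500 + 0.2500 + 0.5244 + 0.2500 + 0.4528 + 0.5244
  = 2.2516 bits

I(S;T) = H(S) + H(T) - H(S,T)
  = 0.9887 + 1.2988 - 2.2516
  = 0.0359 bits

Distribution 2 (P, Q):
Marginal P(P) (row sums):
  P(P=0) = 5/32 + 15/32 = 5/8
  P(P=1) = 3/32 + 9/32 = 3/8
Marginal P(Q) (column sums):
  P(Q=0) = 5/32 + 3/32 = 1/4
  P(Q=1) = 15/32 + 9/32 = 3/4

H(P) = -[(5/8)·log₂(5/8) + (3/8)·log₂(3/8)]
  = 0.4238 + 0.5306
  = 0.9544 bits
H(Q) = -[(1/4)·log₂(1/4) + (3/4)·log₂(3/4)]
  = 0.5000 + 0.3113
  = 0.8113 bits
H(P,Q) = -[(5/32)·log₂(5/32) + (15/32)·log₂(15/32) + (3/32)·log₂(3/32) + (9/32)·log₂(9/32)]
  = 0.4184 + 0.5124 + 0.3202 + 0.5147
  = 1.7657 bits

I(P;Q) = H(P) + H(Q) - H(P,Q)
  = 0.9544 + 0.8113 - 1.7657
  = 0.0000 bits

I(S;T) = 0.0359 bits > I(P;Q) = 0.0000 bits, so (S, T) has the higher mutual information (stronger dependence).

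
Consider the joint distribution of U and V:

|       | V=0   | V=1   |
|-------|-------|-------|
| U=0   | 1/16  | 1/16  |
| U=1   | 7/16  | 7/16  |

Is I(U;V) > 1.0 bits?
Marginal P(U) (row sums):
  P(U=0) = 1/16 + 1/16 = 1/8
  P(U=1) = 7/16 + 7/16 = 7/8
Marginal P(V) (column sums):
  P(V=0) = 1/16 + 7/16 = 1/2
  P(V=1) = 1/16 + 7/16 = 1/2

H(U) = -[(1/8)·log₂(1/8) + (7/8)·log₂(7/8)]
  = 0.3750 + 0.1686
  = 0.5436 bits
H(V) = -[(1/2)·log₂(1/2) + (1/2)·log₂(1/2)]
  = 0.5000 + 0.5000
  = 1.0000 bits
H(U,V) = -[(1/16)·log₂(1/16) + (1/16)·log₂(1/16) + (7/16)·log₂(7/16) + (7/16)·log₂(7/16)]
  = 0.2500 + 0.2500 + 0.5218 + 0.5218
  = 1.5436 bits

I(U;V) = H(U) + H(V) - H(U,V)
  = 0.5436 + 1.0000 - 1.5436
  = 0.0000 bits

No. I(U;V) = 0.0000 bits, which is ≤ 1.0 bits.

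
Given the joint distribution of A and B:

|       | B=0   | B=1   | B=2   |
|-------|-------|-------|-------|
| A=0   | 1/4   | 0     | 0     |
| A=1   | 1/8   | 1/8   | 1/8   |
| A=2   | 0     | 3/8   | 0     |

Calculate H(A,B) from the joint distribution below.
H(A,B) = -Σ P(A,B) log₂ P(A,B), summed over the non-zero cells:
H(A,B) = -[(1/4)·log₂(1/4) + (1/8)·log₂(1/8) + (1/8)·log₂(1/8) + (1/8)·log₂(1/8) + (3/8)·log₂(3/8)]
  = 0.5000 + 0.3750 + 0.3750 + 0.3750 + 0.5306
  = 2.1556 bits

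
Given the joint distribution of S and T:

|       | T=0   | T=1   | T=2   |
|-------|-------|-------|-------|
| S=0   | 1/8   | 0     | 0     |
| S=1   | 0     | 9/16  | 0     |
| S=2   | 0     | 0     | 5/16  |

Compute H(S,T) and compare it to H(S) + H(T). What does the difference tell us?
Marginal P(S) (row sums):
  P(S=0) = 1/8 + 0 + 0 = 1/8
  P(S=1) = 0 + 9/16 + 0 = 9/16
  P(S=2) = 0 + 0 + 5/16 = 5/16
Marginal P(T) (column sums):
  P(T=0) = 1/8 + 0 + 0 = 1/8
  P(T=1) = 0 + 9/16 + 0 = 9/16
  P(T=2) = 0 + 0 + 5/16 = 5/16

H(S,T) = -[(1/8)·log₂(1/8) + (9/16)·log₂(9/16) + (5/16)·log₂(5/16)]
  = 0.3750 + 0.4669 + 0.5244
  = 1.3663 bits
H(S) = -[(1/8)·log₂(1/8) + (9/16)·log₂(9/16) + (5/16)·log₂(5/16)]
  = 0.3750 + 0.4669 + 0.5244
  = 1.3663 bits
H(T) = -[(1/8)·log₂(1/8) + (9/16)·log₂(9/16) + (5/16)·log₂(5/16)]
  = 0.3750 + 0.4669 + 0.5244
  = 1.3663 bits

H(S) + H(T) = 1.3663 + 1.3663 = 2.7326 bits
Difference: H(S) + H(T) - H(S,T) = 2.7326 - 1.3663 = 1.3663 bits = I(S;T)

The difference is the mutual information; it is positive here, so S and T are dependent (knowing one reduces uncertainty about the other by 1.3663 bits).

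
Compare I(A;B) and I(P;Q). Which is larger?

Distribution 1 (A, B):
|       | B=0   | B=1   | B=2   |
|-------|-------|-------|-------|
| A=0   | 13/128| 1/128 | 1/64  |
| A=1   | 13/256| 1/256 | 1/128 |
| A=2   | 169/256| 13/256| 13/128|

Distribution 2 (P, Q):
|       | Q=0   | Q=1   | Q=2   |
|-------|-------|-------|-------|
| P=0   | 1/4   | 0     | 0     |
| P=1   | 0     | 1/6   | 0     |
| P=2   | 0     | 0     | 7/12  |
Distribution 1 (A, B):
Marginal P(A) (row sums):
  P(A=0) = 13/128 + 1/128 + 1/64 = 1/8
  P(A=1) = 13/256 + 1/256 + 1/128 = 1/16
  P(A=2) = 169/256 + 13/256 + 13/128 = 13/16
Marginal P(B) (column sums):
  P(B=0) = 13/128 + 13/256 + 169/256 = 13/16
  P(B=1) = 1/128 + 1/256 + 13/256 = 1/16
  P(B=2) = 1/64 + 1/128 + 13/128 = 1/8

H(A) = -[(1/8)·log₂(1/8) + (1/16)·log₂(1/16) + (13/16)·log₂(13/16)]
  = 0.3750 + 0.2500 + 0.2434
  = 0.8684 bits
H(B) = -[(13/16)·log₂(13/16) + (1/16)·log₂(1/16) + (1/8)·log₂(1/8)]
  = 0.2434 + 0.2500 + 0.3750
  = 0.8684 bits
H(A,B) = -[(13/128)·log₂(13/128) + (1/128)·log₂(1/128) + (1/64)·log₂(1/64) + (13/256)·log₂(13/256) + (1/256)·log₂(1/256) + (1/128)·log₂(1/128) + (169/256)·log₂(169/256) + (13/256)·log₂(13/256) + (13/128)·log₂(13/128)]
  = 0.3351 + 0.0547 + 0.0938 + 0.2183 + 0.0313 + 0.0547 + 0.3955 + 0.2183 + 0.3351
  = 1.7368 bits

I(A;B) = H(A) + H(B) - H(A,B)
  = 0.8684 + 0.8684 - 1.7368
  = 0.0000 bits

Distribution 2 (P, Q):
Marginal P(P) (row sums):
  P(P=0) = 1/4 + 0 + 0 = 1/4
  P(P=1) = 0 + 1/6 + 0 = 1/6
  P(P=2) = 0 + 0 + 7/12 = 7/12
Marginal P(Q) (column sums):
  P(Q=0) = 1/4 + 0 + 0 = 1/4
  P(Q=1) = 0 + 1/6 + 0 = 1/6
  P(Q=2) = 0 + 0 + 7/12 = 7/12

H(P) = -[(1/4)·log₂(1/4) + (1/6)·log₂(1/6) + (7/12)·log₂(7/12)]
  = 0.5000 + 0.4308 + 0.4536
  = 1.3844 bits
H(Q) = -[(1/4)·log₂(1/4) + (1/6)·log₂(1/6) + (7/12)·log₂(7/12)]
  = 0.5000 + 0.4308 + 0.4536
  = 1.3844 bits
H(P,Q) = -[(1/4)·log₂(1/4) + (1/6)·log₂(1/6) + (7/12)·log₂(7/12)]
  = 0.5000 + 0.4308 + 0.4536
  = 1.3844 bits

I(P;Q) = H(P) + H(Q) - H(P,Q)
  = 1.3844 + 1.3844 - 1.3844
  = 1.3844 bits

I(P;Q) = 1.3844 bits > I(A;B) = 0.0000 bits, so (P, Q) has the higher mutual information (stronger dependence).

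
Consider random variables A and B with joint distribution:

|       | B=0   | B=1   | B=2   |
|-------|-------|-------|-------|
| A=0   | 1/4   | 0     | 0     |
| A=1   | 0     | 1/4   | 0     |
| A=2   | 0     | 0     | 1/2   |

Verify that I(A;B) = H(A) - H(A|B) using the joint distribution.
Left side, from I(A;B) = H(A) + H(B) - H(A,B):
Marginal P(A) (row sums):
  P(A=0) = 1/4 + 0 + 0 = 1/4
  P(A=1) = 0 + 1/4 + 0 = 1/4
  P(A=2) = 0 + 0 + 1/2 = 1/2
Marginal P(B) (column sums):
  P(B=0) = 1/4 + 0 + 0 = 1/4
  P(B=1) = 0 + 1/4 + 0 = 1/4
  P(B=2) = 0 + 0 + 1/2 = 1/2

H(A) = -[(1/4)·log₂(1/4) + (1/4)·log₂(1/4) + (1/2)·log₂(1/2)]
  = 0.5000 + 0.5000 + 0.5000
  = 1.5000 bits
H(B) = -[(1/4)·log₂(1/4) + (1/4)·log₂(1/4) + (1/2)·log₂(1/2)]
  = 0.5000 + 0.5000 + 0.5000
  = 1.5000 bits
H(A,B) = -[(1/4)·log₂(1/4) + (1/4)·log₂(1/4) + (1/2)·log₂(1/2)]
  = 0.5000 + 0.5000 + 0.5000
  = 1.5000 bits

I(A;B) = H(A) + H(B) - H(A,B)
  = 1.5000 + 1.5000 - 1.5000
  = 1.5000 bits

Right side, with H(A|B) computed directly from the conditional probabilities:
H(A|B) = -Σ P(A,B)·log₂ P(A|B), where P(A|B) = P(A,B) / P(B)
  (cells with P(A,B) = 0 contribute 0)
  (A=0,B=0): P(A|B) = (1/4)/(1/4) = 1;  -(1/4)·log₂(1) = 0.0000
  (A=1,B=1): P(A|B) = (1/4)/(1/4) = 1;  -(1/4)·log₂(1) = 0.0000
  (A=2,B=2): P(A|B) = (1/2)/(1/2) = 1;  -(1/2)·log₂(1) = 0.0000
H(A|B) = 0.0000 + 0.0000 + 0.0000
  = 0.0000 bits
H(A) - H(A|B) = 1.5000 - 0.0000 = 1.5000 bits

Both sides equal 1.5000 bits, so I(A;B) = H(A) - H(A|B) ✓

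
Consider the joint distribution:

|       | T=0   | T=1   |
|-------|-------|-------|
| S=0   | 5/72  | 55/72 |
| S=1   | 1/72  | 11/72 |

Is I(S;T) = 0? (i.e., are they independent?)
Marginal P(S) (row sums):
  P(S=0) = 5/72 + 55/72 = 5/6
  P(S=1) = 1/72 + 11/72 = 1/6
Marginal P(T) (column sums):
  P(T=0) = 5/72 + 1/72 = 1/12
  P(T=1) = 55/72 + 11/72 = 11/12

S and T are independent iff P(S=i,T=j) = P(S=i)·P(T=j) for every cell.
  P(S=0)·P(T=0) = 5/6 × 1/12 = 5/72 = P(S=0,T=0) ✓
  P(S=0)·P(T=1) = 5/6 × 11/12 = 55/72 = P(S=0,T=1) ✓
  P(S=1)·P(T=0) = 1/6 × 1/12 = 1/72 = P(S=1,T=0) ✓
  P(S=1)·P(T=1) = 1/6 × 11/12 = 11/72 = P(S=1,T=1) ✓

Yes, S and T are independent: every cell factors, so I(S;T) = 0 bits.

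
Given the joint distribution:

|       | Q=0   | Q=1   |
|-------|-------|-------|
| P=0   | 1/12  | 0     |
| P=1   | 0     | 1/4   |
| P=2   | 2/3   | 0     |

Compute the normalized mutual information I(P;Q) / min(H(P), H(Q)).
Marginal P(P) (row sums):
  P(P=0) = 1/12 + 0 = 1/12
  P(P=1) = 0 + 1/4 = 1/4
  P(P=2) = 2/3 + 0 = 2/3
Marginal P(Q) (column sums):
  P(Q=0) = 1/12 + 0 + 2/3 = 3/4
  P(Q=1) = 0 + 1/4 + 0 = 1/4

H(P) = -[(1/12)·log₂(1/12) + (1/4)·log₂(1/4) + (2/3)·log₂(2/3)]
  = 0.2987 + 0.5000 + 0.3900
  = 1.1887 bits
H(Q) = -[(3/4)·log₂(3/4) + (1/4)·log₂(1/4)]
  = 0.3113 + 0.5000
  = 0.8113 bits
H(P,Q) = -[(1/12)·log₂(1/12) + (1/4)·log₂(1/4) + (2/3)·log₂(2/3)]
  = 0.2987 + 0.5000 + 0.3900
  = 1.1887 bits

I(P;Q) = H(P) + H(Q) - H(P,Q)
  = 1.1887 + 0.8113 - 1.1887
  = 0.8113 bits

min(H(P), H(Q)) = min(1.1887, 0.8113) = 0.8113 bits
Normalized MI = 0.8113 / 0.8113 = 1.0000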